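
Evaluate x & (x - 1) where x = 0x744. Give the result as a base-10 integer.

1856

x = 11101000100 = 1860
x - 1 = 11101000011
AND   = 11101000000 = 1856
(x & (x - 1) clears the lowest set bit of x.)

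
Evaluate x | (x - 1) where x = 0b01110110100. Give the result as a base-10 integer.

951

x = 1110110100 = 948
x - 1 = 1110110011
OR    = 1110110111 = 951
(x | (x - 1) sets all bits below the lowest set bit.)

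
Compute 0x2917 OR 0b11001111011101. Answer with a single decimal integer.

0x2917 = 10100100010111
b = 11001111011101
 OR → 11101111011111 = 15327

15327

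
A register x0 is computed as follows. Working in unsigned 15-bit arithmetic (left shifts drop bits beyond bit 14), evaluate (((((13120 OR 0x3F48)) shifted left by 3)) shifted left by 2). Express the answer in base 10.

26880

13120 = 011001101000000
0x3F48 = 011111101001000
→ OR → 011111101001000 = 16200
→ shifted left by 3 (mod 2^15) → 111101001000000 = 31296
→ shifted left by 2 (mod 2^15) → 110100100000000 = 26880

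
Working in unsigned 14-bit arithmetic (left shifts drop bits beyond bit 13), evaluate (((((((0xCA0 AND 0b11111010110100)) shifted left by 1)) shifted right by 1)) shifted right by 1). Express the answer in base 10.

1616

0xCA0 = 00110010100000
0b11111010110100 = 11111010110100
→ AND → 00110010100000 = 3232
→ shifted left by 1 (mod 2^14) → 01100101000000 = 6464
→ shifted right by 1 → 00110010100000 = 3232
→ shifted right by 1 → 00011001010000 = 1616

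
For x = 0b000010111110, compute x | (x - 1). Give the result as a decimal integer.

x = 10111110 = 190
x - 1 = 10111101
OR    = 10111111 = 191
(x | (x - 1) sets all bits below the lowest set bit.)

191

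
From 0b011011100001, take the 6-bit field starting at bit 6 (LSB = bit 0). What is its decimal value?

27

v = 011011100001
Shift right by 6: 011011
Mask low 6 bits: 011011 = 27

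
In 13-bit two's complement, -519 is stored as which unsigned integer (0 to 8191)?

519 in 13 bits: 0001000000111
Invert: 1110111111000
Add 1:  1110111111001 = 7673
(Check: 2^13 - 519 = 8192 - 519 = 7673.)

7673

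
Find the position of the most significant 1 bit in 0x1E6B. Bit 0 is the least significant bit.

12

0x1E6B = 1111001101011
The topmost 1 is at position 12 (since 2^12 = 4096 ≤ 7787 < 8192).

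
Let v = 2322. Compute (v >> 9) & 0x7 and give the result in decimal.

4

v = 100100010010
Shift right by 9: 100
Mask low 3 bits: 100 = 4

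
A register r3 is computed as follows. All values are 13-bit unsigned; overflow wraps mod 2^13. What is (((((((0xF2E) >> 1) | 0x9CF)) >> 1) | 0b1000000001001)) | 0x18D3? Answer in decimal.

8191

0xF2E = 0111100101110
→ >> 1 → 0011110010111 = 1943
0x9CF = 0100111001111
→ | → 0111111011111 = 4063
→ >> 1 → 0011111101111 = 2031
0b1000000001001 = 1000000001001
→ | → 1011111101111 = 6127
0x18D3 = 1100011010011
→ | → 1111111111111 = 8191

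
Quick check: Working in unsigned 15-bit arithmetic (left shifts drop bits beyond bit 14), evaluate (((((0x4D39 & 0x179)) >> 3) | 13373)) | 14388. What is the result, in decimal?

0x4D39 = 100110100111001
0x179 = 000000101111001
→ & → 000000100111001 = 313
→ >> 3 → 000000000100111 = 39
13373 = 011010000111101
→ | → 011010000111111 = 13375
14388 = 011100000110100
→ | → 011110000111111 = 15423

15423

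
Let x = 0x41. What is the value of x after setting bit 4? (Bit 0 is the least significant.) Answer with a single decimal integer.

81

x = 01000001
bit 4 is currently 0; set it via x | (1 << 4) = x | 16
→ 01010001 = 81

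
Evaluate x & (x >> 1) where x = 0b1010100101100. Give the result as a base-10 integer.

4

x = 1010100101100 = 5420
x>>1 = 0101010010110
AND  = 0000000000100 = 4
(x & (x >> 1) has a 1 wherever x has two consecutive 1 bits.)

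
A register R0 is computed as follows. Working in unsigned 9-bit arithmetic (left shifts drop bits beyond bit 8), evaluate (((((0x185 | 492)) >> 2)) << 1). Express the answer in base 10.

246

0x185 = 110000101
492 = 111101100
→ | → 111101101 = 493
→ >> 2 → 001111011 = 123
→ << 1 (mod 2^9) → 011110110 = 246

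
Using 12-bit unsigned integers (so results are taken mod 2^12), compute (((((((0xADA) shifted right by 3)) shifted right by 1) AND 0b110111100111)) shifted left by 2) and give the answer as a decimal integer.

0xADA = 101011011010
→ shifted right by 3 → 000101011011 = 347
→ shifted right by 1 → 000010101101 = 173
0b110111100111 = 110111100111
→ AND → 000010100101 = 165
→ shifted left by 2 (mod 2^12) → 001010010100 = 660

660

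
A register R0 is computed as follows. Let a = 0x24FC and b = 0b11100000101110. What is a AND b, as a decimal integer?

0x24FC = 10010011111100
b = 11100000101110
AND → 10000000101100 = 8236

8236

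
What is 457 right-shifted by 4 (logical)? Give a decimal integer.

28

457 = 111001001
shift right by 4 → 000011100 = 28
(equivalently, floor(457 / 16))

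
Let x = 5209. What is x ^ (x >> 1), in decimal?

x = 1010001011001 = 5209
x>>1 = 0101000101100
XOR  = 1111001110101 = 7797
(x ^ (x >> 1) gives the standard binary-reflected Gray code of x.)

7797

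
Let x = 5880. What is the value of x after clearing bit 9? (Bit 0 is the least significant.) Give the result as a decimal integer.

x = 1011011111000
bit 9 is currently 1; clear it via x & ~(1 << 9) = x & ~512
→ 1010011111000 = 5368

5368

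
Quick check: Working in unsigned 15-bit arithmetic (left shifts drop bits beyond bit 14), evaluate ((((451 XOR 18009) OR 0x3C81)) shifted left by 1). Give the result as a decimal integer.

451 = 000000111000011
18009 = 100011001011001
→ XOR → 100011110011010 = 18330
0x3C81 = 011110010000001
→ OR → 111111110011011 = 32667
→ shifted left by 1 (mod 2^15) → 111111100110110 = 32566

32566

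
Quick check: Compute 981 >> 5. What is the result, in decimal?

981 = 1111010101
shift right by 5 → 0000011110 = 30
(equivalently, floor(981 / 32))

30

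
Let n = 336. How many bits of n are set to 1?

336 = 101010000
Count the 1s: 1 + 1 + 1 = 3

3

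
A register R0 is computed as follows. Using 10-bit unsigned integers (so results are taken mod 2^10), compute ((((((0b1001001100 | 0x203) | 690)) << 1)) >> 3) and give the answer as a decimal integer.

63

0b1001001100 = 1001001100
0x203 = 1000000011
→ | → 1001001111 = 591
690 = 1010110010
→ | → 1011111111 = 767
→ << 1 (mod 2^10) → 0111111110 = 510
→ >> 3 → 0000111111 = 63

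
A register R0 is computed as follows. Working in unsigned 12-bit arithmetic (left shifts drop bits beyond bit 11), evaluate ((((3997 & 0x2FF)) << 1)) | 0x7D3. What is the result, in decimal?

3997 = 111110011101
0x2FF = 001011111111
→ & → 001010011101 = 669
→ << 1 (mod 2^12) → 010100111010 = 1338
0x7D3 = 011111010011
→ | → 011111111011 = 2043

2043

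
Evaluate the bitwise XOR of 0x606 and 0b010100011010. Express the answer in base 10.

0x606 = 11000000110
b = 10100011010
XOR → 01100011100 = 796

796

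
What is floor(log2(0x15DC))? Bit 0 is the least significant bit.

0x15DC = 1010111011100
The topmost 1 is at position 12 (since 2^12 = 4096 ≤ 5596 < 8192).

12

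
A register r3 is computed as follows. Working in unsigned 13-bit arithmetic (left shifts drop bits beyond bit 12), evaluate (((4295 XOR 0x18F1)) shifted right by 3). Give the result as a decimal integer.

262

4295 = 1000011000111
0x18F1 = 1100011110001
→ XOR → 0100000110110 = 2102
→ shifted right by 3 → 0000100000110 = 262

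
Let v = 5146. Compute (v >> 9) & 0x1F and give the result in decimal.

10

v = 01010000011010
Shift right by 9: 01010
Mask low 5 bits: 01010 = 10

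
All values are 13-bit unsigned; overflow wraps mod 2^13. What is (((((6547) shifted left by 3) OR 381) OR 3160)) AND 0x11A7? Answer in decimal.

6547 = 1100110010011
→ shifted left by 3 (mod 2^13) → 0110010011000 = 3224
381 = 0000101111101
→ OR → 0110111111101 = 3581
3160 = 0110001011000
→ OR → 0110111111101 = 3581
0x11A7 = 1000110100111
→ AND → 0000110100101 = 421

421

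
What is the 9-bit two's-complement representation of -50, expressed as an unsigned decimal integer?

462

50 in 9 bits: 000110010
Invert: 111001101
Add 1:  111001110 = 462
(Check: 2^9 - 50 = 512 - 50 = 462.)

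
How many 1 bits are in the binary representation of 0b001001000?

2

n = 1001000
Count the 1s: 1 + 1 = 2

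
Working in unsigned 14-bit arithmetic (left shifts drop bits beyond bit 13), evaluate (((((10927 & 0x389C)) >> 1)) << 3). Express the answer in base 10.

8752

10927 = 10101010101111
0x389C = 11100010011100
→ & → 10100010001100 = 10380
→ >> 1 → 01010001000110 = 5190
→ << 3 (mod 2^14) → 10001000110000 = 8752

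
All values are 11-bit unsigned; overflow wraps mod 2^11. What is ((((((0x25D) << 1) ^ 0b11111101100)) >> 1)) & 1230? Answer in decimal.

0x25D = 01001011101
→ << 1 (mod 2^11) → 10010111010 = 1210
0b11111101100 = 11111101100
→ ^ → 01101010110 = 854
→ >> 1 → 00110101011 = 427
1230 = 10011001110
→ & → 00010001010 = 138

138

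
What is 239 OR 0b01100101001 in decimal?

239 = 0011101111
b = 1100101001
 OR → 1111101111 = 1007

1007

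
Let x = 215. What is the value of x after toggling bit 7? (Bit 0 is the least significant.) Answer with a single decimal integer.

87

x = 11010111
bit 7 is currently 1; toggle it via x ^ (1 << 7) = x ^ 128
→ 01010111 = 87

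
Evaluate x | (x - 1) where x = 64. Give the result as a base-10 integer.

127

x = 1000000 = 64
x - 1 = 0111111
OR    = 1111111 = 127
(x | (x - 1) sets all bits below the lowest set bit.)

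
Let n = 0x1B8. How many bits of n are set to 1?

5

0x1B8 = 110111000
Count the 1s: 1 + 1 + 1 + 1 + 1 = 5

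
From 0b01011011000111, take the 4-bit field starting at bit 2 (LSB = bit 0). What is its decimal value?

1

v = 01011011000111
Shift right by 2: 010110110001
Mask low 4 bits: 0001 = 1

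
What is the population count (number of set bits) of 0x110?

0x110 = 100010000
Count the 1s: 1 + 1 = 2

2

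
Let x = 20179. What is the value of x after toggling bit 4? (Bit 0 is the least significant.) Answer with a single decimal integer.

x = 0100111011010011
bit 4 is currently 1; toggle it via x ^ (1 << 4) = x ^ 16
→ 0100111011000011 = 20163

20163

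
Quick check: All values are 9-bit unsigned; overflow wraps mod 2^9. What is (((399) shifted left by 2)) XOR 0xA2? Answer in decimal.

158

399 = 110001111
→ shifted left by 2 (mod 2^9) → 000111100 = 60
0xA2 = 010100010
→ XOR → 010011110 = 158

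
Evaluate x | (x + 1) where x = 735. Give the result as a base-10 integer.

x = 1011011111 = 735
x + 1 = 1011100000
OR    = 1011111111 = 767
(x | (x + 1) sets the lowest cleared bit.)

767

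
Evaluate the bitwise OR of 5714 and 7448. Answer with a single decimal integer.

8026

5714 = 1011001010010
7448 = 1110100011000
 OR → 1111101011010 = 8026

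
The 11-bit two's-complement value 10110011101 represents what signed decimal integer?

pattern = 10110011101 (MSB is 1 ⇒ negative)
Invert: 01001100010, add 1 → 01001100011 = 611, so the value is -611.
(Equivalently: 1437 - 2^11 = 1437 - 2048 = -611.)

-611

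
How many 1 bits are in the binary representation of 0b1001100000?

n = 1001100000
Count the 1s: 1 + 1 + 1 = 3

3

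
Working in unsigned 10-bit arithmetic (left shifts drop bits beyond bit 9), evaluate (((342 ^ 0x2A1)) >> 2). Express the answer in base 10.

342 = 0101010110
0x2A1 = 1010100001
→ ^ → 1111110111 = 1015
→ >> 2 → 0011111101 = 253

253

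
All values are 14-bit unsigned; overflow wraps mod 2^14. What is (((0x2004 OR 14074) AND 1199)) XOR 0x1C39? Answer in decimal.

0x2004 = 10000000000100
14074 = 11011011111010
→ OR → 11011011111110 = 14078
1199 = 00010010101111
→ AND → 00010010101110 = 1198
0x1C39 = 01110000111001
→ XOR → 01100010010111 = 6295

6295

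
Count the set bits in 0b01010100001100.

5

n = 1010100001100
Count the 1s: 1 + 1 + 1 + 1 + 1 = 5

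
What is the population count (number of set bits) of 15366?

6

15366 = 11110000000110
Count the 1s: 1 + 1 + 1 + 1 + 1 + 1 = 6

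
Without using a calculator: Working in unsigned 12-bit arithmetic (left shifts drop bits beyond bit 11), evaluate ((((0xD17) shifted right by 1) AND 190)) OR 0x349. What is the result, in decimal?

971

0xD17 = 110100010111
→ shifted right by 1 → 011010001011 = 1675
190 = 000010111110
→ AND → 000010001010 = 138
0x349 = 001101001001
→ OR → 001111001011 = 971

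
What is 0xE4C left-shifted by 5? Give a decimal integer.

117120

0xE4C = 00000111001001100
shift left by 5 → 11100100110000000 = 117120
(equivalently, 3660 × 2^5 = 3660 × 32)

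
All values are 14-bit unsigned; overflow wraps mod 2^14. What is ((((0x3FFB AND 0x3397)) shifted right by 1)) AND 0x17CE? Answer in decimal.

0x3FFB = 11111111111011
0x3397 = 11001110010111
→ AND → 11001110010011 = 13203
→ shifted right by 1 → 01100111001001 = 6601
0x17CE = 01011111001110
→ AND → 01000111001000 = 4552

4552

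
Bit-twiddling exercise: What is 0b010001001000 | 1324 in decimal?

1388

a = 10001001000
1324 = 10100101100
 OR → 10101101100 = 1388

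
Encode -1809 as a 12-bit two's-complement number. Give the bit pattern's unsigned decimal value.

2287

1809 in 12 bits: 011100010001
Invert: 100011101110
Add 1:  100011101111 = 2287
(Check: 2^12 - 1809 = 4096 - 1809 = 2287.)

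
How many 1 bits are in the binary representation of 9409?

9409 = 10010011000001
Count the 1s: 1 + 1 + 1 + 1 + 1 = 5

5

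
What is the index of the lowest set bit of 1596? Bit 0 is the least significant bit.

2

1596 = 11000111100
Trailing zeros: 2, so the lowest set bit is bit 2 (value 4).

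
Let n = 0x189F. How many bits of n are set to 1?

0x189F = 1100010011111
Count the 1s: 1 + 1 + 1 + 1 + 1 + 1 + 1 + 1 = 8

8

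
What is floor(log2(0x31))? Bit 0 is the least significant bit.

0x31 = 110001
The topmost 1 is at position 5 (since 2^5 = 32 ≤ 49 < 64).

5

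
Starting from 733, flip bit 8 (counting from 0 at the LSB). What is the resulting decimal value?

989

x = 1011011101
bit 8 is currently 0; toggle it via x ^ (1 << 8) = x ^ 256
→ 1111011101 = 989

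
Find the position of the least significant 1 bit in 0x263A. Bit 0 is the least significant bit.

1

0x263A = 10011000111010
Trailing zeros: 1, so the lowest set bit is bit 1 (value 2).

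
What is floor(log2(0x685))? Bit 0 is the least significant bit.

0x685 = 11010000101
The topmost 1 is at position 10 (since 2^10 = 1024 ≤ 1669 < 2048).

10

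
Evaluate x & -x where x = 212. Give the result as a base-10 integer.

x = 11010100 = 212
-x (two's complement) = …00101100
AND   = 00000100 = 4
(x & -x isolates the lowest set bit of x.)

4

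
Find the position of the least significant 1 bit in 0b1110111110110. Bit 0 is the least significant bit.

0b1110111110110 = 1110111110110
Trailing zeros: 1, so the lowest set bit is bit 1 (value 2).

1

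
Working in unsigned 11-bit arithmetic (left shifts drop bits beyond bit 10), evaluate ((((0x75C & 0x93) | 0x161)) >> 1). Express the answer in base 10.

0x75C = 11101011100
0x93 = 00010010011
→ & → 00000010000 = 16
0x161 = 00101100001
→ | → 00101110001 = 369
→ >> 1 → 00010111000 = 184

184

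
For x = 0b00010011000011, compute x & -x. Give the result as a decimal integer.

1

x = 10011000011 = 1219
-x (two's complement) = …01100111101
AND   = 00000000001 = 1
(x & -x isolates the lowest set bit of x.)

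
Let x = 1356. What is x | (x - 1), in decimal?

x = 10101001100 = 1356
x - 1 = 10101001011
OR    = 10101001111 = 1359
(x | (x - 1) sets all bits below the lowest set bit.)

1359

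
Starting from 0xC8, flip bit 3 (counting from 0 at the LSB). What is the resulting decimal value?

x = 11001000
bit 3 is currently 1; toggle it via x ^ (1 << 3) = x ^ 8
→ 11000000 = 192

192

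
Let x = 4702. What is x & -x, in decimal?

2

x = 1001001011110 = 4702
-x (two's complement) = …0110110100010
AND   = 0000000000010 = 2
(x & -x isolates the lowest set bit of x.)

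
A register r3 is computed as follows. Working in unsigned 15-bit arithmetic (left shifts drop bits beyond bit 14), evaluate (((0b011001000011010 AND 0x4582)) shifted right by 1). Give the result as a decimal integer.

1

0b011001000011010 = 011001000011010
0x4582 = 100010110000010
→ AND → 000000000000010 = 2
→ shifted right by 1 → 000000000000001 = 1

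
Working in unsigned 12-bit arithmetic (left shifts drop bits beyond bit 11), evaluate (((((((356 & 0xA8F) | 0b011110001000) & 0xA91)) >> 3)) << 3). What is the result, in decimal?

640

356 = 000101100100
0xA8F = 101010001111
→ & → 000000000100 = 4
0b011110001000 = 011110001000
→ | → 011110001100 = 1932
0xA91 = 101010010001
→ & → 001010000000 = 640
→ >> 3 → 000001010000 = 80
→ << 3 (mod 2^12) → 001010000000 = 640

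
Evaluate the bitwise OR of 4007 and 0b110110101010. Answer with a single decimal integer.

4015

4007 = 111110100111
b = 110110101010
 OR → 111110101111 = 4015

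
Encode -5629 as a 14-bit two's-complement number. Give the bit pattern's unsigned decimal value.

10755

5629 in 14 bits: 01010111111101
Invert: 10101000000010
Add 1:  10101000000011 = 10755
(Check: 2^14 - 5629 = 16384 - 5629 = 10755.)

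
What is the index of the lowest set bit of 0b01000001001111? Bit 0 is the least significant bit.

0

0b01000001001111 = 1000001001111
Trailing zeros: 0, so the lowest set bit is bit 0 (value 1).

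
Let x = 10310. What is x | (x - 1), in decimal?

x = 10100001000110 = 10310
x - 1 = 10100001000101
OR    = 10100001000111 = 10311
(x | (x - 1) sets all bits below the lowest set bit.)

10311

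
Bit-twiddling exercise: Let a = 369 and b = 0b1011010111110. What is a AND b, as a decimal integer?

369 = 0000101110001
b = 1011010111110
AND → 0000000110000 = 48

48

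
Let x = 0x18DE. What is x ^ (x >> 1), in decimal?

5297

x = 1100011011110 = 6366
x>>1 = 0110001101111
XOR  = 1010010110001 = 5297
(x ^ (x >> 1) gives the standard binary-reflected Gray code of x.)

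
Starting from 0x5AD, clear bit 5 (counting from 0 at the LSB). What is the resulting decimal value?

x = 10110101101
bit 5 is currently 1; clear it via x & ~(1 << 5) = x & ~32
→ 10110001101 = 1421

1421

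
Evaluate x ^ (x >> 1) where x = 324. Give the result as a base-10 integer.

x = 101000100 = 324
x>>1 = 010100010
XOR  = 111100110 = 486
(x ^ (x >> 1) gives the standard binary-reflected Gray code of x.)

486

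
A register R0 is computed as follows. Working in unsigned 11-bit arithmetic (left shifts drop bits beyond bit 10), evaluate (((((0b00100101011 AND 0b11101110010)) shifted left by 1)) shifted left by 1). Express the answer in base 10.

0b00100101011 = 00100101011
0b11101110010 = 11101110010
→ AND → 00100100010 = 290
→ shifted left by 1 (mod 2^11) → 01001000100 = 580
→ shifted left by 1 (mod 2^11) → 10010001000 = 1160

1160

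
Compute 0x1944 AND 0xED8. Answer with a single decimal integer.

0x1944 = 1100101000100
0xED8 = 0111011011000
AND → 0100001000000 = 2112

2112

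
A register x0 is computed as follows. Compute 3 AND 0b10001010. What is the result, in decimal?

3 = 00000011
b = 10001010
AND → 00000010 = 2

2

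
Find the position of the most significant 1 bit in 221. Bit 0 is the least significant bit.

221 = 11011101
The topmost 1 is at position 7 (since 2^7 = 128 ≤ 221 < 256).

7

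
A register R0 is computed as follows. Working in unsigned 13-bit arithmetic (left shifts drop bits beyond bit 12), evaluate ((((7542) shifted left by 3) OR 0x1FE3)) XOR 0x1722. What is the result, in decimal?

7542 = 1110101110110
→ shifted left by 3 (mod 2^13) → 0101110110000 = 2992
0x1FE3 = 1111111100011
→ OR → 1111111110011 = 8179
0x1722 = 1011100100010
→ XOR → 0100011010001 = 2257

2257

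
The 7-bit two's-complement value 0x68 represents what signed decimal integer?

-24

pattern = 1101000 (MSB is 1 ⇒ negative)
Invert: 0010111, add 1 → 0011000 = 24, so the value is -24.
(Equivalently: 104 - 2^7 = 104 - 128 = -24.)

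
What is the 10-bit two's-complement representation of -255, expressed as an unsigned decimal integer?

255 in 10 bits: 0011111111
Invert: 1100000000
Add 1:  1100000001 = 769
(Check: 2^10 - 255 = 1024 - 255 = 769.)

769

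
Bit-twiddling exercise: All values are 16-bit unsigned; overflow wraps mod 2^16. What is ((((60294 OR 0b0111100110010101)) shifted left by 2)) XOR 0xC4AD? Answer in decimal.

60294 = 1110101110000110
0b0111100110010101 = 0111100110010101
→ OR → 1111101110010111 = 64407
→ shifted left by 2 (mod 2^16) → 1110111001011100 = 61020
0xC4AD = 1100010010101101
→ XOR → 0010101011110001 = 10993

10993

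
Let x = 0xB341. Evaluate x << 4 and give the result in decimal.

0xB341 = 00001011001101000001
shift left by 4 → 10110011010000010000 = 734224
(equivalently, 45889 × 2^4 = 45889 × 16)

734224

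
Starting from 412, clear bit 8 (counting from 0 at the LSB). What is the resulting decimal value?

x = 000110011100
bit 8 is currently 1; clear it via x & ~(1 << 8) = x & ~256
→ 000010011100 = 156

156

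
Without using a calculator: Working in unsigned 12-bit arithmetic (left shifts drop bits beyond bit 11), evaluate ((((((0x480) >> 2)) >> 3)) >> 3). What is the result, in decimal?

4

0x480 = 010010000000
→ >> 2 → 000100100000 = 288
→ >> 3 → 000000100100 = 36
→ >> 3 → 000000000100 = 4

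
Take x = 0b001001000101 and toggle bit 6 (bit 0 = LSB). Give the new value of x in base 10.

517

x = 001001000101
bit 6 is currently 1; toggle it via x ^ (1 << 6) = x ^ 64
→ 001000000101 = 517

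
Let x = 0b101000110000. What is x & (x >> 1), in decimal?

x = 101000110000 = 2608
x>>1 = 010100011000
AND  = 000000010000 = 16
(x & (x >> 1) has a 1 wherever x has two consecutive 1 bits.)

16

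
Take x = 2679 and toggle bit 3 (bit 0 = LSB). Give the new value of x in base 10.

2687

x = 101001110111
bit 3 is currently 0; toggle it via x ^ (1 << 3) = x ^ 8
→ 101001111111 = 2687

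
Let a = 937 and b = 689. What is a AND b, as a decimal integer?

673

937 = 1110101001
689 = 1010110001
AND → 1010100001 = 673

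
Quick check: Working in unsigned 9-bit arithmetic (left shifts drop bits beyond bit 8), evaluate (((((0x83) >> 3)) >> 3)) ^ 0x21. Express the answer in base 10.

35

0x83 = 010000011
→ >> 3 → 000010000 = 16
→ >> 3 → 000000010 = 2
0x21 = 000100001
→ ^ → 000100011 = 35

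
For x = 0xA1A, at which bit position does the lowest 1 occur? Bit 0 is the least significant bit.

1

0xA1A = 101000011010
Trailing zeros: 1, so the lowest set bit is bit 1 (value 2).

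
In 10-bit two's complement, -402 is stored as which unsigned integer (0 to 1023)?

622

402 in 10 bits: 0110010010
Invert: 1001101101
Add 1:  1001101110 = 622
(Check: 2^10 - 402 = 1024 - 402 = 622.)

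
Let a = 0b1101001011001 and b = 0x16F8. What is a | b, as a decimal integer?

a = 1101001011001
0x16F8 = 1011011111000
 OR → 1111011111001 = 7929

7929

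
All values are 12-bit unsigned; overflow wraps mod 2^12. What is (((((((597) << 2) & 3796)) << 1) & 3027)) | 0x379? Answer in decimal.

597 = 001001010101
→ << 2 (mod 2^12) → 100101010100 = 2388
3796 = 111011010100
→ & → 100001010100 = 2132
→ << 1 (mod 2^12) → 000010101000 = 168
3027 = 101111010011
→ & → 000010000000 = 128
0x379 = 001101111001
→ | → 001111111001 = 1017

1017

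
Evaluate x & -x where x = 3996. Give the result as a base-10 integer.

4

x = 111110011100 = 3996
-x (two's complement) = …000001100100
AND   = 000000000100 = 4
(x & -x isolates the lowest set bit of x.)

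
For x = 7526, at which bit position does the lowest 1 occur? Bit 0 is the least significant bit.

7526 = 1110101100110
Trailing zeros: 1, so the lowest set bit is bit 1 (value 2).

1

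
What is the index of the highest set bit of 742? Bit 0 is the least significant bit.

9

742 = 1011100110
The topmost 1 is at position 9 (since 2^9 = 512 ≤ 742 < 1024).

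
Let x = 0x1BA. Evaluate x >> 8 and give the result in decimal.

0x1BA = 110111010
shift right by 8 → 000000001 = 1
(equivalently, floor(442 / 256))

1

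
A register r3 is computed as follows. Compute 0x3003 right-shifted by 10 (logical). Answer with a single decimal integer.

0x3003 = 11000000000011
shift right by 10 → 00000000001100 = 12
(equivalently, floor(12291 / 1024))

12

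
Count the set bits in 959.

959 = 1110111111
Count the 1s: 1 + 1 + 1 + 1 + 1 + 1 + 1 + 1 + 1 = 9

9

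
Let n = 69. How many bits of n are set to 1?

3

69 = 1000101
Count the 1s: 1 + 1 + 1 = 3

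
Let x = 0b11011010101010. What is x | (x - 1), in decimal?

13995

x = 11011010101010 = 13994
x - 1 = 11011010101001
OR    = 11011010101011 = 13995
(x | (x - 1) sets all bits below the lowest set bit.)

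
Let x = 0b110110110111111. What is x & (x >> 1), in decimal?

9375

x = 110110110111111 = 28095
x>>1 = 011011011011111
AND  = 010010010011111 = 9375
(x & (x >> 1) has a 1 wherever x has two consecutive 1 bits.)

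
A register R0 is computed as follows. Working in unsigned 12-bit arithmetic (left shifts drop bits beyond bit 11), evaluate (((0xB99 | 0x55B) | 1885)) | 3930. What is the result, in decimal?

0xB99 = 101110011001
0x55B = 010101011011
→ | → 111111011011 = 4059
1885 = 011101011101
→ | → 111111011111 = 4063
3930 = 111101011010
→ | → 111111011111 = 4063

4063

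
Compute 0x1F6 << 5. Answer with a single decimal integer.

16064

0x1F6 = 00000111110110
shift left by 5 → 11111011000000 = 16064
(equivalently, 502 × 2^5 = 502 × 32)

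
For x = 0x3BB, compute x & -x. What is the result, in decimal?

x = 1110111011 = 955
-x (two's complement) = …0001000101
AND   = 0000000001 = 1
(x & -x isolates the lowest set bit of x.)

1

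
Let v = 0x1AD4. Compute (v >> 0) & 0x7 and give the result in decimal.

4

v = 1101011010100
Shift right by 0: 1101011010100
Mask low 3 bits: 100 = 4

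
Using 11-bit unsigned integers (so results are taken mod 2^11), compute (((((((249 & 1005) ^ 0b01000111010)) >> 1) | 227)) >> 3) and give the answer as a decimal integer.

249 = 00011111001
1005 = 01111101101
→ & → 00011101001 = 233
0b01000111010 = 01000111010
→ ^ → 01011010011 = 723
→ >> 1 → 00101101001 = 361
227 = 00011100011
→ | → 00111101011 = 491
→ >> 3 → 00000111101 = 61

61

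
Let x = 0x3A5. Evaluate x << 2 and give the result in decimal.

3732

0x3A5 = 001110100101
shift left by 2 → 111010010100 = 3732
(equivalently, 933 × 2^2 = 933 × 4)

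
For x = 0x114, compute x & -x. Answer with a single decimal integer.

4

x = 100010100 = 276
-x (two's complement) = …011101100
AND   = 000000100 = 4
(x & -x isolates the lowest set bit of x.)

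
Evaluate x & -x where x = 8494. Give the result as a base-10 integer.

2

x = 10000100101110 = 8494
-x (two's complement) = …01111011010010
AND   = 00000000000010 = 2
(x & -x isolates the lowest set bit of x.)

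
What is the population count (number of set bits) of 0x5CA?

6

0x5CA = 10111001010
Count the 1s: 1 + 1 + 1 + 1 + 1 + 1 = 6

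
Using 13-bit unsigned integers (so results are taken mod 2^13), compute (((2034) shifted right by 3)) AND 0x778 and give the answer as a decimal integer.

120

2034 = 0011111110010
→ shifted right by 3 → 0000011111110 = 254
0x778 = 0011101111000
→ AND → 0000001111000 = 120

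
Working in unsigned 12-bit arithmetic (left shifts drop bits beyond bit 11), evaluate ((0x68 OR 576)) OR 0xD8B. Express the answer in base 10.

0x68 = 000001101000
576 = 001001000000
→ OR → 001001101000 = 616
0xD8B = 110110001011
→ OR → 111111101011 = 4075

4075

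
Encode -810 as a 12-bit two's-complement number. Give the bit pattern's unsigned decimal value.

3286

810 in 12 bits: 001100101010
Invert: 110011010101
Add 1:  110011010110 = 3286
(Check: 2^12 - 810 = 4096 - 810 = 3286.)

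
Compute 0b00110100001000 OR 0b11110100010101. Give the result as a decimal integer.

15645

a = 00110100001000
b = 11110100010101
 OR → 11110100011101 = 15645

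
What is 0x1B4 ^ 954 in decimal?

526

0x1B4 = 0110110100
954 = 1110111010
XOR → 1000001110 = 526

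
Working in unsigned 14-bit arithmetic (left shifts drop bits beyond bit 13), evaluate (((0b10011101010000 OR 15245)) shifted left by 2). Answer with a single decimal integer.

0b10011101010000 = 10011101010000
15245 = 11101110001101
→ OR → 11111111011101 = 16349
→ shifted left by 2 (mod 2^14) → 11111101110100 = 16244

16244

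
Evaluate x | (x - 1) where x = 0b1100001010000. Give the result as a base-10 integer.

x = 1100001010000 = 6224
x - 1 = 1100001001111
OR    = 1100001011111 = 6239
(x | (x - 1) sets all bits below the lowest set bit.)

6239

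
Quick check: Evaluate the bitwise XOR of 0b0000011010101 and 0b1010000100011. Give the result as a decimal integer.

a = 0000011010101
b = 1010000100011
XOR → 1010011110110 = 5366

5366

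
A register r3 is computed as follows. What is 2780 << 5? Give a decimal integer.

2780 = 00000101011011100
shift left by 5 → 10101101110000000 = 88960
(equivalently, 2780 × 2^5 = 2780 × 32)

88960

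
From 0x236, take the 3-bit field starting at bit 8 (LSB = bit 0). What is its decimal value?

v = 001000110110
Shift right by 8: 0010
Mask low 3 bits: 010 = 2

2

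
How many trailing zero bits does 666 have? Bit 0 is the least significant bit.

1

666 = 1010011010
Trailing zeros: 1, so the lowest set bit is bit 1 (value 2).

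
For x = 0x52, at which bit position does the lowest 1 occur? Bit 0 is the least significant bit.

0x52 = 1010010
Trailing zeros: 1, so the lowest set bit is bit 1 (value 2).

1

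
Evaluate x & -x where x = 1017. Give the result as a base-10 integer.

x = 1111111001 = 1017
-x (two's complement) = …0000000111
AND   = 0000000001 = 1
(x & -x isolates the lowest set bit of x.)

1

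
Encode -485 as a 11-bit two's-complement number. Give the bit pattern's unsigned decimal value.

1563

485 in 11 bits: 00111100101
Invert: 11000011010
Add 1:  11000011011 = 1563
(Check: 2^11 - 485 = 2048 - 485 = 1563.)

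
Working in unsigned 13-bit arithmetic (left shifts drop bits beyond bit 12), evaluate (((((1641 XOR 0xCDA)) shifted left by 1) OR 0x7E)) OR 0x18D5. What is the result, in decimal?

7679

1641 = 0011001101001
0xCDA = 0110011011010
→ XOR → 0101010110011 = 2739
→ shifted left by 1 (mod 2^13) → 1010101100110 = 5478
0x7E = 0000001111110
→ OR → 1010101111110 = 5502
0x18D5 = 1100011010101
→ OR → 1110111111111 = 7679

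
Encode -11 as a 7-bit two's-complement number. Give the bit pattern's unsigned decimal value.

11 in 7 bits: 0001011
Invert: 1110100
Add 1:  1110101 = 117
(Check: 2^7 - 11 = 128 - 11 = 117.)

117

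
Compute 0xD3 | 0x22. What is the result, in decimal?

0xD3 = 11010011
0x22 = 00100010
 OR → 11110011 = 243

243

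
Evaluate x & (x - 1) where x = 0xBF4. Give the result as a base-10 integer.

3056

x = 101111110100 = 3060
x - 1 = 101111110011
AND   = 101111110000 = 3056
(x & (x - 1) clears the lowest set bit of x.)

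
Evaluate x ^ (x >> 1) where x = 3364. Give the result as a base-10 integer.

2998

x = 110100100100 = 3364
x>>1 = 011010010010
XOR  = 101110110110 = 2998
(x ^ (x >> 1) gives the standard binary-reflected Gray code of x.)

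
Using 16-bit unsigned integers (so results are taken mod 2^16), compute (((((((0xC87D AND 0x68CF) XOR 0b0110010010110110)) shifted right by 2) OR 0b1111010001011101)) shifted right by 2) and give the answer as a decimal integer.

16351

0xC87D = 1100100001111101
0x68CF = 0110100011001111
→ AND → 0100100001001101 = 18509
0b0110010010110110 = 0110010010110110
→ XOR → 0010110011111011 = 11515
→ shifted right by 2 → 0000101100111110 = 2878
0b1111010001011101 = 1111010001011101
→ OR → 1111111101111111 = 65407
→ shifted right by 2 → 0011111111011111 = 16351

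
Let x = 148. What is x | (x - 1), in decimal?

x = 10010100 = 148
x - 1 = 10010011
OR    = 10010111 = 151
(x | (x - 1) sets all bits below the lowest set bit.)

151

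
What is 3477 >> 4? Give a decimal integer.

217

3477 = 110110010101
shift right by 4 → 000011011001 = 217
(equivalently, floor(3477 / 16))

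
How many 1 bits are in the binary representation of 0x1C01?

0x1C01 = 1110000000001
Count the 1s: 1 + 1 + 1 + 1 = 4

4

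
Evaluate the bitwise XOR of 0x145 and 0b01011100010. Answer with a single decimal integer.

0x145 = 0101000101
b = 1011100010
XOR → 1110100111 = 935

935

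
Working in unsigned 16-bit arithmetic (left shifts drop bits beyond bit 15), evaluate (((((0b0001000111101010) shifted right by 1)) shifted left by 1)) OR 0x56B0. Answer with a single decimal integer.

0b0001000111101010 = 0001000111101010
→ shifted right by 1 → 0000100011110101 = 2293
→ shifted left by 1 (mod 2^16) → 0001000111101010 = 4586
0x56B0 = 0101011010110000
→ OR → 0101011111111010 = 22522

22522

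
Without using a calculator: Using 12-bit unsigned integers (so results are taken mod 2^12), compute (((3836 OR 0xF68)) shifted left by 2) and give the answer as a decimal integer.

3836 = 111011111100
0xF68 = 111101101000
→ OR → 111111111100 = 4092
→ shifted left by 2 (mod 2^12) → 111111110000 = 4080

4080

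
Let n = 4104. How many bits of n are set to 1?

4104 = 1000000001000
Count the 1s: 1 + 1 = 2

2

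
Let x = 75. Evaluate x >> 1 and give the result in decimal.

75 = 1001011
shift right by 1 → 0100101 = 37
(equivalently, floor(75 / 2))

37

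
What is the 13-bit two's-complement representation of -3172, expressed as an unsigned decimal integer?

5020

3172 in 13 bits: 0110001100100
Invert: 1001110011011
Add 1:  1001110011100 = 5020
(Check: 2^13 - 3172 = 8192 - 3172 = 5020.)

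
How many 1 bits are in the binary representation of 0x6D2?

6

0x6D2 = 11011010010
Count the 1s: 1 + 1 + 1 + 1 + 1 + 1 = 6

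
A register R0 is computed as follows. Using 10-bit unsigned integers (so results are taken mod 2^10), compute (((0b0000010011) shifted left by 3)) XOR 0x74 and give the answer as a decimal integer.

0b0000010011 = 0000010011
→ shifted left by 3 (mod 2^10) → 0010011000 = 152
0x74 = 0001110100
→ XOR → 0011101100 = 236

236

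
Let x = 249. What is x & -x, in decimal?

1

x = 11111001 = 249
-x (two's complement) = …00000111
AND   = 00000001 = 1
(x & -x isolates the lowest set bit of x.)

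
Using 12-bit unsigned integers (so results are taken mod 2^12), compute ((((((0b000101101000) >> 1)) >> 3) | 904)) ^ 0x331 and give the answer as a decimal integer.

0b000101101000 = 000101101000
→ >> 1 → 000010110100 = 180
→ >> 3 → 000000010110 = 22
904 = 001110001000
→ | → 001110011110 = 926
0x331 = 001100110001
→ ^ → 000010101111 = 175

175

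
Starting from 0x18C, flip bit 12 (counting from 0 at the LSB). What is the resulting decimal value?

4492

x = 00000110001100
bit 12 is currently 0; toggle it via x ^ (1 << 12) = x ^ 4096
→ 01000110001100 = 4492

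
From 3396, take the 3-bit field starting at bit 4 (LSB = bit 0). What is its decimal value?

v = 00110101000100
Shift right by 4: 0011010100
Mask low 3 bits: 100 = 4

4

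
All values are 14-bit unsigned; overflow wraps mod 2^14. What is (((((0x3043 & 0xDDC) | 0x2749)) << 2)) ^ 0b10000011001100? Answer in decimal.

0x3043 = 11000001000011
0xDDC = 00110111011100
→ & → 00000001000000 = 64
0x2749 = 10011101001001
→ | → 10011101001001 = 10057
→ << 2 (mod 2^14) → 01110100100100 = 7460
0b10000011001100 = 10000011001100
→ ^ → 11110111101000 = 15848

15848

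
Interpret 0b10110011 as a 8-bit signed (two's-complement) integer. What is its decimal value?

-77

pattern = 10110011 (MSB is 1 ⇒ negative)
Invert: 01001100, add 1 → 01001101 = 77, so the value is -77.
(Equivalently: 179 - 2^8 = 179 - 256 = -77.)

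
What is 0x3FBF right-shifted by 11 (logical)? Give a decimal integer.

0x3FBF = 11111110111111
shift right by 11 → 00000000000111 = 7
(equivalently, floor(16319 / 2048))

7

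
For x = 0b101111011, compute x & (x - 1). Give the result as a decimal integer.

378

x = 101111011 = 379
x - 1 = 101111010
AND   = 101111010 = 378
(x & (x - 1) clears the lowest set bit of x.)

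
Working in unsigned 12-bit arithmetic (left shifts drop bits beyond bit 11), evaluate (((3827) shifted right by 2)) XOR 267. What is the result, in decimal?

695

3827 = 111011110011
→ shifted right by 2 → 001110111100 = 956
267 = 000100001011
→ XOR → 001010110111 = 695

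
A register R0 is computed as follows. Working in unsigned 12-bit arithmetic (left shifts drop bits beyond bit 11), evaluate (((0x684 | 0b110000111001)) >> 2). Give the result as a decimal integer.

943

0x684 = 011010000100
0b110000111001 = 110000111001
→ | → 111010111101 = 3773
→ >> 2 → 001110101111 = 943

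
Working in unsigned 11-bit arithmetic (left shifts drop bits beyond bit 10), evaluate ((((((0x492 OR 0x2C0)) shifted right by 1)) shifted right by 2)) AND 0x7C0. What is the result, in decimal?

0x492 = 10010010010
0x2C0 = 01011000000
→ OR → 11011010010 = 1746
→ shifted right by 1 → 01101101001 = 873
→ shifted right by 2 → 00011011010 = 218
0x7C0 = 11111000000
→ AND → 00011000000 = 192

192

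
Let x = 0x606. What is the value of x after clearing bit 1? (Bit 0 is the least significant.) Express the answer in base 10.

x = 0011000000110
bit 1 is currently 1; clear it via x & ~(1 << 1) = x & ~2
→ 0011000000100 = 1540

1540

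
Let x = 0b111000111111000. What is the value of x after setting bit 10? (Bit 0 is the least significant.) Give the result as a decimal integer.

30200

x = 111000111111000
bit 10 is currently 0; set it via x | (1 << 10) = x | 1024
→ 111010111111000 = 30200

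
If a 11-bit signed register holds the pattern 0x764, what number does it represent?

-156

pattern = 11101100100 (MSB is 1 ⇒ negative)
Invert: 00010011011, add 1 → 00010011100 = 156, so the value is -156.
(Equivalently: 1892 - 2^11 = 1892 - 2048 = -156.)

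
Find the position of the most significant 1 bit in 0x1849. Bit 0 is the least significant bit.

0x1849 = 1100001001001
The topmost 1 is at position 12 (since 2^12 = 4096 ≤ 6217 < 8192).

12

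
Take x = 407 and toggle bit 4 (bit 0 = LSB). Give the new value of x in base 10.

391

x = 110010111
bit 4 is currently 1; toggle it via x ^ (1 << 4) = x ^ 16
→ 110000111 = 391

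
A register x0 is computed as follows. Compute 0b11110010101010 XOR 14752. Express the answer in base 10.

1290

a = 11110010101010
14752 = 11100110100000
XOR → 00010100001010 = 1290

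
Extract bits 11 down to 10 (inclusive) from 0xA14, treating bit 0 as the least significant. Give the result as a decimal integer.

2

v = 00101000010100
Shift right by 10: 0010
Mask low 2 bits: 10 = 2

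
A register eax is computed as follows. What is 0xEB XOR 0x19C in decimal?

0xEB = 011101011
0x19C = 110011100
XOR → 101110111 = 375

375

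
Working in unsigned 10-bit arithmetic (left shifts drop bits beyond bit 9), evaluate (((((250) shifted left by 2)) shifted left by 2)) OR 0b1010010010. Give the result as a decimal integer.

250 = 0011111010
→ shifted left by 2 (mod 2^10) → 1111101000 = 1000
→ shifted left by 2 (mod 2^10) → 1110100000 = 928
0b1010010010 = 1010010010
→ OR → 1110110010 = 946

946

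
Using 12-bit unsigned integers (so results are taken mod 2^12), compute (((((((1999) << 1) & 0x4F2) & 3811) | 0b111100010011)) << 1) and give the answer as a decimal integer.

1999 = 011111001111
→ << 1 (mod 2^12) → 111110011110 = 3998
0x4F2 = 010011110010
→ & → 010010010010 = 1170
3811 = 111011100011
→ & → 010010000010 = 1154
0b111100010011 = 111100010011
→ | → 111110010011 = 3987
→ << 1 (mod 2^12) → 111100100110 = 3878

3878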